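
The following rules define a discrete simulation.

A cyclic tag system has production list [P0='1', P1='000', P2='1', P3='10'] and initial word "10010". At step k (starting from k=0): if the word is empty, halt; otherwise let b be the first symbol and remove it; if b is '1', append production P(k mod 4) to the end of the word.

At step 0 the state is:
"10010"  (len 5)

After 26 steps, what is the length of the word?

0) "10010"  (len 5)
1) "00101"  (len 5)
2) "0101"  (len 4)
3) "101"  (len 3)
4) "0110"  (len 4)
5) "110"  (len 3)
6) "10000"  (len 5)
7) "00001"  (len 5)
8) "0001"  (len 4)
9) "001"  (len 3)
10) "01"  (len 2)
11) "1"  (len 1)
12) "10"  (len 2)
13) "01"  (len 2)
14) "1"  (len 1)
15) "1"  (len 1)
16) "10"  (len 2)
17) "01"  (len 2)
18) "1"  (len 1)
19) "1"  (len 1)
20) "10"  (len 2)
21) "01"  (len 2)
22) "1"  (len 1)
23) "1"  (len 1)
24) "10"  (len 2)
25) "01"  (len 2)
26) "1"  (len 1)

1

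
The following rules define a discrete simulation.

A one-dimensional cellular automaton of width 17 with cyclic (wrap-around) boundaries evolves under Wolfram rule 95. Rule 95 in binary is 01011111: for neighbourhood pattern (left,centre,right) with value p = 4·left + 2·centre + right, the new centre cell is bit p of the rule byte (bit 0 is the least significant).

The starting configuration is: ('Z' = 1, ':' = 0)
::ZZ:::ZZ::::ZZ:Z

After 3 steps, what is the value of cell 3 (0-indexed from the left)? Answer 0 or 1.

1

0) ::ZZ:::ZZ::::ZZ:Z
1) ZZZZZZZZZZZZZZZ:Z
2) ::::::::::::::Z:Z
3) ZZZZZZZZZZZZZZZ:Z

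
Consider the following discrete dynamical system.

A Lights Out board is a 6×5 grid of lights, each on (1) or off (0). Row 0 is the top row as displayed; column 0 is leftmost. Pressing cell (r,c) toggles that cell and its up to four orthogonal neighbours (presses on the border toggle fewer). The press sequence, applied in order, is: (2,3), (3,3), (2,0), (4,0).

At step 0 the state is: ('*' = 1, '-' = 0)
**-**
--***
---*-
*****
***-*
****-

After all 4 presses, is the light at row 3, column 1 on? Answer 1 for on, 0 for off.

1

k=0  **-**
--***
---*-
*****
***-*
****-
k=1  **-**
--*-*
--*-*
***-*
***-*
****-
k=2  **-**
--*-*
--***
**-*-
*****
****-
k=3  **-**
*-*-*
*****
-*-*-
*****
****-
k=4  **-**
*-*-*
*****
**-*-
--***
-***-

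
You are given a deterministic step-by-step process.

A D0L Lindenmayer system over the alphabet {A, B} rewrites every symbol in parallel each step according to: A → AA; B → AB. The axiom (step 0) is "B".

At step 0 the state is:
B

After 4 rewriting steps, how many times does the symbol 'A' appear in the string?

15

step 0: B
step 1: AB
step 2: AAAB
step 3: AAAAAAAB
step 4: AAAAAAAAAAAAAAAB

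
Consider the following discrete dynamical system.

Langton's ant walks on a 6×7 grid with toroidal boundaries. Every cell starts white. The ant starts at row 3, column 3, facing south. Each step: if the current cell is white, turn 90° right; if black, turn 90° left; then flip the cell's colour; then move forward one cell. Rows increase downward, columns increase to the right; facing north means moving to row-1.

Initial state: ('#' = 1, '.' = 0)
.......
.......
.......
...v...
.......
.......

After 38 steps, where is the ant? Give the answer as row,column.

t=0: .......
.......
.......
...v...
.......
.......
t=1: .......
.......
.......
..<#...
.......
.......
t=2: .......
.......
..^....
..##...
.......
.......
t=3: .......
.......
..#>...
..##...
.......
.......
t=4: .......
.......
..##...
..#v...
.......
.......
t=5: .......
.......
..##...
..#.>..
.......
.......
t=6: .......
.......
..##...
..#.#..
....v..
.......
t=7: .......
.......
..##...
..#.#..
...<#..
.......
t=8: .......
.......
..##...
..#^#..
...##..
.......
t=9: .......
.......
..##...
..##>..
...##..
.......
t=10: .......
.......
..##^..
..##...
...##..
.......
t=11: .......
.......
..###>.
..##...
...##..
.......
t=12: .......
.......
..####.
..##.v.
...##..
.......
t=13: .......
.......
..####.
..##<#.
...##..
.......
t=14: .......
.......
..##^#.
..####.
...##..
.......
t=15: .......
.......
..#<.#.
..####.
...##..
.......
t=16: .......
.......
..#..#.
..#v##.
...##..
.......
t=17: .......
.......
..#..#.
..#.>#.
...##..
.......
t=18: .......
.......
..#.^#.
..#..#.
...##..
.......
t=19: .......
.......
..#.#>.
..#..#.
...##..
.......
t=20: .......
.....^.
..#.#..
..#..#.
...##..
.......
t=21: .......
.....#>
..#.#..
..#..#.
...##..
.......
t=22: .......
.....##
..#.#.v
..#..#.
...##..
.......
t=23: .......
.....##
..#.#<#
..#..#.
...##..
.......
t=24: .......
.....^#
..#.###
..#..#.
...##..
.......
t=25: .......
....<.#
..#.###
..#..#.
...##..
.......
t=26: ....^..
....#.#
..#.###
..#..#.
...##..
.......
t=27: ....#>.
....#.#
..#.###
..#..#.
...##..
.......
t=28: ....##.
....#v#
..#.###
..#..#.
...##..
.......
t=29: ....##.
....<##
..#.###
..#..#.
...##..
.......
t=30: ....##.
.....##
..#.v##
..#..#.
...##..
.......
t=31: ....##.
.....##
..#..>#
..#..#.
...##..
.......
t=32: ....##.
.....^#
..#...#
..#..#.
...##..
.......
t=33: ....##.
....<.#
..#...#
..#..#.
...##..
.......
t=34: ....^#.
....#.#
..#...#
..#..#.
...##..
.......
t=35: ...<.#.
....#.#
..#...#
..#..#.
...##..
.......
t=36: ...#.#.
....#.#
..#...#
..#..#.
...##..
...^...
t=37: ...#.#.
....#.#
..#...#
..#..#.
...##..
...#>..
t=38: ...#v#.
....#.#
..#...#
..#..#.
...##..
...##..

0,4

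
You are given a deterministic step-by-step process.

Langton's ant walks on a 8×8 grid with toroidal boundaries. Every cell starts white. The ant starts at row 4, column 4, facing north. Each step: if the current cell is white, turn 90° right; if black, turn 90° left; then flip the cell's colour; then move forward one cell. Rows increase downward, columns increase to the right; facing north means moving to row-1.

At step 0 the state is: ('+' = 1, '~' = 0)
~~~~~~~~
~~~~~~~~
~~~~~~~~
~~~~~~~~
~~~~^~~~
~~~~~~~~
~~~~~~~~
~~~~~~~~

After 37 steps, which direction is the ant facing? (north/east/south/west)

west

t=0: ~~~~~~~~
~~~~~~~~
~~~~~~~~
~~~~~~~~
~~~~^~~~
~~~~~~~~
~~~~~~~~
~~~~~~~~
t=1: ~~~~~~~~
~~~~~~~~
~~~~~~~~
~~~~~~~~
~~~~+>~~
~~~~~~~~
~~~~~~~~
~~~~~~~~
t=2: ~~~~~~~~
~~~~~~~~
~~~~~~~~
~~~~~~~~
~~~~++~~
~~~~~v~~
~~~~~~~~
~~~~~~~~
t=3: ~~~~~~~~
~~~~~~~~
~~~~~~~~
~~~~~~~~
~~~~++~~
~~~~<+~~
~~~~~~~~
~~~~~~~~
t=4: ~~~~~~~~
~~~~~~~~
~~~~~~~~
~~~~~~~~
~~~~^+~~
~~~~++~~
~~~~~~~~
~~~~~~~~
t=5: ~~~~~~~~
~~~~~~~~
~~~~~~~~
~~~~~~~~
~~~<~+~~
~~~~++~~
~~~~~~~~
~~~~~~~~
t=6: ~~~~~~~~
~~~~~~~~
~~~~~~~~
~~~^~~~~
~~~+~+~~
~~~~++~~
~~~~~~~~
~~~~~~~~
t=7: ~~~~~~~~
~~~~~~~~
~~~~~~~~
~~~+>~~~
~~~+~+~~
~~~~++~~
~~~~~~~~
~~~~~~~~
t=8: ~~~~~~~~
~~~~~~~~
~~~~~~~~
~~~++~~~
~~~+v+~~
~~~~++~~
~~~~~~~~
~~~~~~~~
t=9: ~~~~~~~~
~~~~~~~~
~~~~~~~~
~~~++~~~
~~~<++~~
~~~~++~~
~~~~~~~~
~~~~~~~~
t=10: ~~~~~~~~
~~~~~~~~
~~~~~~~~
~~~++~~~
~~~~++~~
~~~v++~~
~~~~~~~~
~~~~~~~~
t=11: ~~~~~~~~
~~~~~~~~
~~~~~~~~
~~~++~~~
~~~~++~~
~~<+++~~
~~~~~~~~
~~~~~~~~
t=12: ~~~~~~~~
~~~~~~~~
~~~~~~~~
~~~++~~~
~~^~++~~
~~++++~~
~~~~~~~~
~~~~~~~~
t=13: ~~~~~~~~
~~~~~~~~
~~~~~~~~
~~~++~~~
~~+>++~~
~~++++~~
~~~~~~~~
~~~~~~~~
t=14: ~~~~~~~~
~~~~~~~~
~~~~~~~~
~~~++~~~
~~++++~~
~~+v++~~
~~~~~~~~
~~~~~~~~
t=15: ~~~~~~~~
~~~~~~~~
~~~~~~~~
~~~++~~~
~~++++~~
~~+~>+~~
~~~~~~~~
~~~~~~~~
t=16: ~~~~~~~~
~~~~~~~~
~~~~~~~~
~~~++~~~
~~++^+~~
~~+~~+~~
~~~~~~~~
~~~~~~~~
t=17: ~~~~~~~~
~~~~~~~~
~~~~~~~~
~~~++~~~
~~+<~+~~
~~+~~+~~
~~~~~~~~
~~~~~~~~
t=18: ~~~~~~~~
~~~~~~~~
~~~~~~~~
~~~++~~~
~~+~~+~~
~~+v~+~~
~~~~~~~~
~~~~~~~~
t=19: ~~~~~~~~
~~~~~~~~
~~~~~~~~
~~~++~~~
~~+~~+~~
~~<+~+~~
~~~~~~~~
~~~~~~~~
t=20: ~~~~~~~~
~~~~~~~~
~~~~~~~~
~~~++~~~
~~+~~+~~
~~~+~+~~
~~v~~~~~
~~~~~~~~
t=21: ~~~~~~~~
~~~~~~~~
~~~~~~~~
~~~++~~~
~~+~~+~~
~~~+~+~~
~<+~~~~~
~~~~~~~~
t=22: ~~~~~~~~
~~~~~~~~
~~~~~~~~
~~~++~~~
~~+~~+~~
~^~+~+~~
~++~~~~~
~~~~~~~~
t=23: ~~~~~~~~
~~~~~~~~
~~~~~~~~
~~~++~~~
~~+~~+~~
~+>+~+~~
~++~~~~~
~~~~~~~~
t=24: ~~~~~~~~
~~~~~~~~
~~~~~~~~
~~~++~~~
~~+~~+~~
~+++~+~~
~+v~~~~~
~~~~~~~~
t=25: ~~~~~~~~
~~~~~~~~
~~~~~~~~
~~~++~~~
~~+~~+~~
~+++~+~~
~+~>~~~~
~~~~~~~~
t=26: ~~~~~~~~
~~~~~~~~
~~~~~~~~
~~~++~~~
~~+~~+~~
~+++~+~~
~+~+~~~~
~~~v~~~~
t=27: ~~~~~~~~
~~~~~~~~
~~~~~~~~
~~~++~~~
~~+~~+~~
~+++~+~~
~+~+~~~~
~~<+~~~~
t=28: ~~~~~~~~
~~~~~~~~
~~~~~~~~
~~~++~~~
~~+~~+~~
~+++~+~~
~+^+~~~~
~~++~~~~
t=29: ~~~~~~~~
~~~~~~~~
~~~~~~~~
~~~++~~~
~~+~~+~~
~+++~+~~
~++>~~~~
~~++~~~~
t=30: ~~~~~~~~
~~~~~~~~
~~~~~~~~
~~~++~~~
~~+~~+~~
~++^~+~~
~++~~~~~
~~++~~~~
t=31: ~~~~~~~~
~~~~~~~~
~~~~~~~~
~~~++~~~
~~+~~+~~
~+<~~+~~
~++~~~~~
~~++~~~~
t=32: ~~~~~~~~
~~~~~~~~
~~~~~~~~
~~~++~~~
~~+~~+~~
~+~~~+~~
~+v~~~~~
~~++~~~~
t=33: ~~~~~~~~
~~~~~~~~
~~~~~~~~
~~~++~~~
~~+~~+~~
~+~~~+~~
~+~>~~~~
~~++~~~~
t=34: ~~~~~~~~
~~~~~~~~
~~~~~~~~
~~~++~~~
~~+~~+~~
~+~~~+~~
~+~+~~~~
~~+v~~~~
t=35: ~~~~~~~~
~~~~~~~~
~~~~~~~~
~~~++~~~
~~+~~+~~
~+~~~+~~
~+~+~~~~
~~+~>~~~
t=36: ~~~~v~~~
~~~~~~~~
~~~~~~~~
~~~++~~~
~~+~~+~~
~+~~~+~~
~+~+~~~~
~~+~+~~~
t=37: ~~~<+~~~
~~~~~~~~
~~~~~~~~
~~~++~~~
~~+~~+~~
~+~~~+~~
~+~+~~~~
~~+~+~~~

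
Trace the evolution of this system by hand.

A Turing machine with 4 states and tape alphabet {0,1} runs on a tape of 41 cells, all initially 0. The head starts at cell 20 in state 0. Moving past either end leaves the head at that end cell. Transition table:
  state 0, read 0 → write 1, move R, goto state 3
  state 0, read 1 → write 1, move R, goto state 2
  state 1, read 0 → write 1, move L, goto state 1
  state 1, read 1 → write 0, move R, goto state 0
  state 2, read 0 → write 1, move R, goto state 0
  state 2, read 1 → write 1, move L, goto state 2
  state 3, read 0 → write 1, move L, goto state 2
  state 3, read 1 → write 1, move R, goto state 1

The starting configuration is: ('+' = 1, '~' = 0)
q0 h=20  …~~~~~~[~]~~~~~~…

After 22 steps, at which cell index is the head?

k=0  q0 h=20  …~~~~~~[~]~~~~~~…
k=1  q3 h=21  …~~~~~+[~]~~~~~~…
k=2  q2 h=20  …~~~~~~[+]+~~~~~…
k=3  q2 h=19  …~~~~~~[~]++~~~~…
k=4  q0 h=20  …~~~~~+[+]+~~~~~…
k=5  q2 h=21  …~~~~++[+]~~~~~~…
k=6  q2 h=20  …~~~~~+[+]+~~~~~…
k=7  q2 h=19  …~~~~~~[+]++~~~~…
k=8  q2 h=18  …~~~~~~[~]+++~~~…
k=9  q0 h=19  …~~~~~+[+]++~~~~…
k=10  q2 h=20  …~~~~++[+]+~~~~~…
k=11  q2 h=19  …~~~~~+[+]++~~~~…
k=12  q2 h=18  …~~~~~~[+]+++~~~…
k=13  q2 h=17  …~~~~~~[~]++++~~…
k=14  q0 h=18  …~~~~~+[+]+++~~~…
k=15  q2 h=19  …~~~~++[+]++~~~~…
k=16  q2 h=18  …~~~~~+[+]+++~~~…
k=17  q2 h=17  …~~~~~~[+]++++~~…
k=18  q2 h=16  …~~~~~~[~]+++++~…
k=19  q0 h=17  …~~~~~+[+]++++~~…
k=20  q2 h=18  …~~~~++[+]+++~~~…
k=21  q2 h=17  …~~~~~+[+]++++~~…
k=22  q2 h=16  …~~~~~~[+]+++++~…

16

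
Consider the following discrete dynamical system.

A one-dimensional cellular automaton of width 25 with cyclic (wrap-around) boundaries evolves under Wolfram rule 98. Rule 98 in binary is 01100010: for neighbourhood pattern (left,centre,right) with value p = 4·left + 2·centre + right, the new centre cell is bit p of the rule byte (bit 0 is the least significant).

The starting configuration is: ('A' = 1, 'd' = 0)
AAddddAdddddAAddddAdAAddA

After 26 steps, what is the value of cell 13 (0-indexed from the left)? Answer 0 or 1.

[0] AAddddAdddddAAddddAdAAddA
[1] dAdddAdddddAdAdddAdAdAdAd
[2] AdddAdddddAdAdddAdAdAdAdd
[3] dddAdddddAdAdddAdAdAdAddA
[4] ddAdddddAdAdddAdAdAdAddAd
[5] dAdddddAdAdddAdAdAdAddAdd
[6] AdddddAdAdddAdAdAdAddAddd
[7] dddddAdAdddAdAdAdAddAdddA
[8] ddddAdAdddAdAdAdAddAdddAd
[9] dddAdAdddAdAdAdAddAdddAdd
[10] ddAdAdddAdAdAdAddAdddAddd
[11] dAdAdddAdAdAdAddAdddAdddd
[12] AdAdddAdAdAdAddAdddAddddd
[13] dAdddAdAdAdAddAdddAdddddA
[14] AdddAdAdAdAddAdddAdddddAd
[15] dddAdAdAdAddAdddAdddddAdA
[16] ddAdAdAdAddAdddAdddddAdAd
[17] dAdAdAdAddAdddAdddddAdAdd
[18] AdAdAdAddAdddAdddddAdAddd
[19] dAdAdAddAdddAdddddAdAdddA
[20] AdAdAddAdddAdddddAdAdddAd
[21] dAdAddAdddAdddddAdAdddAdA
[22] AdAddAdddAdddddAdAdddAdAd
[23] dAddAdddAdddddAdAdddAdAdA
[24] AddAdddAdddddAdAdddAdAdAd
[25] ddAdddAdddddAdAdddAdAdAdA
[26] dAdddAdddddAdAdddAdAdAdAd

1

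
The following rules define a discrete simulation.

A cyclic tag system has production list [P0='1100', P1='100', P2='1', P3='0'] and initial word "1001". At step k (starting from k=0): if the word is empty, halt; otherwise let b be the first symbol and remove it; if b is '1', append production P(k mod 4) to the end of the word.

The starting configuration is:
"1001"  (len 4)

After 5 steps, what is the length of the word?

t=0: "1001"  (len 4)
t=1: "0011100"  (len 7)
t=2: "011100"  (len 6)
t=3: "11100"  (len 5)
t=4: "11000"  (len 5)
t=5: "10001100"  (len 8)

8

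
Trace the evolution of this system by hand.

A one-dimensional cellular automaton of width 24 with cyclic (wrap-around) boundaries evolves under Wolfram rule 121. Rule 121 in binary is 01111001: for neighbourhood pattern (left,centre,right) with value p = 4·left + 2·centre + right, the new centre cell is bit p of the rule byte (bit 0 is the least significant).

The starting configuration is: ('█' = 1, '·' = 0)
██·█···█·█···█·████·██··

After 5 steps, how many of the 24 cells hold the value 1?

14

t=0: ██·█···█·█···█·████·██··
t=1: ███·██··█·██··██··█████·
t=2: █·█████··████·███·█···██
t=3: ███···██·█··███·██·██·█·
t=4: █·███·███·█·█·████████·█
t=5: ███·███·██·█·██······███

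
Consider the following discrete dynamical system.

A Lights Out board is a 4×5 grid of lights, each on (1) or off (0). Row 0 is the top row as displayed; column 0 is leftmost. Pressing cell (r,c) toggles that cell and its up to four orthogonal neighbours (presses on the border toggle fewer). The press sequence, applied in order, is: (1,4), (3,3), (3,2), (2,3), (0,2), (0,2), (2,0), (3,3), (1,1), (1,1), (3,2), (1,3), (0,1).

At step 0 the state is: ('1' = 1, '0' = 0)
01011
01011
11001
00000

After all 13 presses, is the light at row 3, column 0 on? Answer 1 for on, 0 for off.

1

t=0: 01011
01011
11001
00000
t=1: 01010
01000
11000
00000
t=2: 01010
01000
11010
00111
t=3: 01010
01000
11110
01001
t=4: 01010
01010
11001
01011
t=5: 00100
01110
11001
01011
t=6: 01010
01010
11001
01011
t=7: 01010
11010
00001
11011
t=8: 01010
11010
00011
11100
t=9: 00010
00110
01011
11100
t=10: 01010
11010
00011
11100
t=11: 01010
11010
00111
10010
t=12: 01000
11101
00101
10010
t=13: 10100
10101
00101
10010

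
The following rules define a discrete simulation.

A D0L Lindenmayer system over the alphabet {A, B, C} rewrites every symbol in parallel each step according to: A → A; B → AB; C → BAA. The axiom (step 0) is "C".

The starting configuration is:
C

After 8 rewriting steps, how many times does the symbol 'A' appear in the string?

t=0: C
t=1: BAA
t=2: ABAA
t=3: AABAA
t=4: AAABAA
t=5: AAAABAA
t=6: AAAAABAA
t=7: AAAAAABAA
t=8: AAAAAAABAA

9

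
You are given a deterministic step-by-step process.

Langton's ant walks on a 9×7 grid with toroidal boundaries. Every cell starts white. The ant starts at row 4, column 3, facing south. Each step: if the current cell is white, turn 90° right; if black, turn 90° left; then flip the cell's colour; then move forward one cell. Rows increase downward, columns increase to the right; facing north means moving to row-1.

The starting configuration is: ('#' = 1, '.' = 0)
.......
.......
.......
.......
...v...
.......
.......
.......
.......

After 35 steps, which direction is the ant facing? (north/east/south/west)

west

0) .......
.......
.......
.......
...v...
.......
.......
.......
.......
1) .......
.......
.......
.......
..<#...
.......
.......
.......
.......
2) .......
.......
.......
..^....
..##...
.......
.......
.......
.......
3) .......
.......
.......
..#>...
..##...
.......
.......
.......
.......
4) .......
.......
.......
..##...
..#v...
.......
.......
.......
.......
5) .......
.......
.......
..##...
..#.>..
.......
.......
.......
.......
6) .......
.......
.......
..##...
..#.#..
....v..
.......
.......
.......
7) .......
.......
.......
..##...
..#.#..
...<#..
.......
.......
.......
8) .......
.......
.......
..##...
..#^#..
...##..
.......
.......
.......
9) .......
.......
.......
..##...
..##>..
...##..
.......
.......
.......
10) .......
.......
.......
..##^..
..##...
...##..
.......
.......
.......
11) .......
.......
.......
..###>.
..##...
...##..
.......
.......
.......
12) .......
.......
.......
..####.
..##.v.
...##..
.......
.......
.......
13) .......
.......
.......
..####.
..##<#.
...##..
.......
.......
.......
14) .......
.......
.......
..##^#.
..####.
...##..
.......
.......
.......
15) .......
.......
.......
..#<.#.
..####.
...##..
.......
.......
.......
16) .......
.......
.......
..#..#.
..#v##.
...##..
.......
.......
.......
17) .......
.......
.......
..#..#.
..#.>#.
...##..
.......
.......
.......
18) .......
.......
.......
..#.^#.
..#..#.
...##..
.......
.......
.......
19) .......
.......
.......
..#.#>.
..#..#.
...##..
.......
.......
.......
20) .......
.......
.....^.
..#.#..
..#..#.
...##..
.......
.......
.......
21) .......
.......
.....#>
..#.#..
..#..#.
...##..
.......
.......
.......
22) .......
.......
.....##
..#.#.v
..#..#.
...##..
.......
.......
.......
23) .......
.......
.....##
..#.#<#
..#..#.
...##..
.......
.......
.......
24) .......
.......
.....^#
..#.###
..#..#.
...##..
.......
.......
.......
25) .......
.......
....<.#
..#.###
..#..#.
...##..
.......
.......
.......
26) .......
....^..
....#.#
..#.###
..#..#.
...##..
.......
.......
.......
27) .......
....#>.
....#.#
..#.###
..#..#.
...##..
.......
.......
.......
28) .......
....##.
....#v#
..#.###
..#..#.
...##..
.......
.......
.......
29) .......
....##.
....<##
..#.###
..#..#.
...##..
.......
.......
.......
30) .......
....##.
.....##
..#.v##
..#..#.
...##..
.......
.......
.......
31) .......
....##.
.....##
..#..>#
..#..#.
...##..
.......
.......
.......
32) .......
....##.
.....^#
..#...#
..#..#.
...##..
.......
.......
.......
33) .......
....##.
....<.#
..#...#
..#..#.
...##..
.......
.......
.......
34) .......
....^#.
....#.#
..#...#
..#..#.
...##..
.......
.......
.......
35) .......
...<.#.
....#.#
..#...#
..#..#.
...##..
.......
.......
.......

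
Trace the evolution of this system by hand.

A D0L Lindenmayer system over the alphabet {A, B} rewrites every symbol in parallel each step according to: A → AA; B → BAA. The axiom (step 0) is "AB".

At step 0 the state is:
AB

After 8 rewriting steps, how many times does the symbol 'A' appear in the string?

766

gen 0: AB
gen 1: AABAA
gen 2: AAAABAAAAAA
gen 3: AAAAAAAABAAAAAAAAAAAAAA
gen 4: AAAAAAAAAAAAAAAABAAAAAAAAAAAAAAAAAAAAAAAAAAAAAA
gen 5: AAAAAAAAAAAAAAAAAAAAAAAAAAAAAAAABAAAAAAAAAAAAAAAAAAAAAAAAAAAAAAAAAAAAAAAAAAAAAAAAAAAAAAAAAAAAAA
gen 6: AAAAAAAAAAAAAAAAAAAAAAAAAAAAAAAAAAAAAAAAAAAAAAAAAAAAAAAAAA…AAAAAAAAAAAAAAAAAAAAAAAAAAAAAAAAAAAAAAAAAAAAAAAAAAAAAAAAAA  (len 191)
gen 7: AAAAAAAAAAAAAAAAAAAAAAAAAAAAAAAAAAAAAAAAAAAAAAAAAAAAAAAAAA…AAAAAAAAAAAAAAAAAAAAAAAAAAAAAAAAAAAAAAAAAAAAAAAAAAAAAAAAAA  (len 383)
gen 8: AAAAAAAAAAAAAAAAAAAAAAAAAAAAAAAAAAAAAAAAAAAAAAAAAAAAAAAAAA…AAAAAAAAAAAAAAAAAAAAAAAAAAAAAAAAAAAAAAAAAAAAAAAAAAAAAAAAAA  (len 767)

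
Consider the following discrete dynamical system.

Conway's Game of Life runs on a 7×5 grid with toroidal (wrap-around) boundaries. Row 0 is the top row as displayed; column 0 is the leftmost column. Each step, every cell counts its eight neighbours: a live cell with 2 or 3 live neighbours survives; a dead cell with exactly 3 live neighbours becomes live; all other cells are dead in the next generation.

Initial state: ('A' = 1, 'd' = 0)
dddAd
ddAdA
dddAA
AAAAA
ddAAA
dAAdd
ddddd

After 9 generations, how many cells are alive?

7

[0] dddAd
ddAdA
dddAA
AAAAA
ddAAA
dAAdd
ddddd
[1] dddAd
ddAdA
ddddd
dAddd
ddddd
dAAdd
ddAdd
[2] ddAAd
dddAd
ddddd
ddddd
dAAdd
dAAdd
dAAAd
[3] dAddA
ddAAd
ddddd
ddddd
dAAdd
Adddd
ddddd
[4] ddAAd
ddAAd
ddddd
ddddd
dAddd
dAddd
Adddd
[5] dAAAA
ddAAd
ddddd
ddddd
ddddd
AAddd
dAAdd
[6] AdddA
dAddA
ddddd
ddddd
ddddd
AAAdd
ddddA
[7] dddAA
ddddA
ddddd
ddddd
dAddd
AAddd
dddAA
[8] Adddd
dddAA
ddddd
ddddd
AAddd
AAAdA
ddAAd
[9] ddAdd
ddddA
ddddd
ddddd
ddAdA
ddddA
ddAAd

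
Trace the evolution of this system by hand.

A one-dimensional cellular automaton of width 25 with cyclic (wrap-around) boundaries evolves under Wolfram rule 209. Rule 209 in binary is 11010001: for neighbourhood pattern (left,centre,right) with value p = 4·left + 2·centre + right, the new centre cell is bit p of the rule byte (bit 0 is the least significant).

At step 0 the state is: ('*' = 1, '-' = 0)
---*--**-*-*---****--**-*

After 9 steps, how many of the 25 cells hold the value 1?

13

gen 0: ---*--**-*-*---****--**-*
gen 1: **--*--*----**--****--*--
gen 2: -**--*--***--**--****--*-
gen 3: --**--*--***--**--****--*
gen 4: *--**--*--***--**--****--
gen 5: -*--**--*--***--**--****-
gen 6: --*--**--*--***--**--****
gen 7: *--*--**--*--***--**--***
gen 8: **--*--**--*--***--**--**
gen 9: ***--*--**--*--***--**--*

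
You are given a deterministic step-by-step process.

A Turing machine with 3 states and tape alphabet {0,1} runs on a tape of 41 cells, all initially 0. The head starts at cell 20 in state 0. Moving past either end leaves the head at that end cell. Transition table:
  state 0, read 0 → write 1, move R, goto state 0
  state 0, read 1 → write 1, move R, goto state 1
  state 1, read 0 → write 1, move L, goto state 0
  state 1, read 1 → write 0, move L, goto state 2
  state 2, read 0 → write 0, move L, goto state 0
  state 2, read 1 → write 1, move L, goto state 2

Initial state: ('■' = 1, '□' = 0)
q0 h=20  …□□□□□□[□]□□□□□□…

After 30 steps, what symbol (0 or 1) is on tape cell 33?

1

[0] q0 h=20  …□□□□□□[□]□□□□□□…
[1] q0 h=21  …□□□□□■[□]□□□□□□…
[2] q0 h=22  …□□□□■■[□]□□□□□□…
[3] q0 h=23  …□□□■■■[□]□□□□□□…
[4] q0 h=24  …□□■■■■[□]□□□□□□…
[5] q0 h=25  …□■■■■■[□]□□□□□□…
[6] q0 h=26  …■■■■■■[□]□□□□□□…
[7] q0 h=27  …■■■■■■[□]□□□□□□…
[8] q0 h=28  …■■■■■■[□]□□□□□□…
[9] q0 h=29  …■■■■■■[□]□□□□□□…
[10] q0 h=30  …■■■■■■[□]□□□□□□…
[11] q0 h=31  …■■■■■■[□]□□□□□□…
[12] q0 h=32  …■■■■■■[□]□□□□□□…
[13] q0 h=33  …■■■■■■[□]□□□□□□…
[14] q0 h=34  …■■■■■■[□]□□□□□□|
[15] q0 h=35  …■■■■■■[□]□□□□□|
[16] q0 h=36  …■■■■■■[□]□□□□|
[17] q0 h=37  …■■■■■■[□]□□□|
[18] q0 h=38  …■■■■■■[□]□□|
[19] q0 h=39  …■■■■■■[□]□|
[20] q0 h=40  …■■■■■■[□]|
[21] q0 h=40  …■■■■■■[■]|
[22] q1 h=40  …■■■■■■[■]|
[23] q2 h=39  …■■■■■■[■]□|
[24] q2 h=38  …■■■■■■[■]■□|
[25] q2 h=37  …■■■■■■[■]■■□|
[26] q2 h=36  …■■■■■■[■]■■■□|
[27] q2 h=35  …■■■■■■[■]■■■■□|
[28] q2 h=34  …■■■■■■[■]■■■■■□|
[29] q2 h=33  …■■■■■■[■]■■■■■■…
[30] q2 h=32  …■■■■■■[■]■■■■■■…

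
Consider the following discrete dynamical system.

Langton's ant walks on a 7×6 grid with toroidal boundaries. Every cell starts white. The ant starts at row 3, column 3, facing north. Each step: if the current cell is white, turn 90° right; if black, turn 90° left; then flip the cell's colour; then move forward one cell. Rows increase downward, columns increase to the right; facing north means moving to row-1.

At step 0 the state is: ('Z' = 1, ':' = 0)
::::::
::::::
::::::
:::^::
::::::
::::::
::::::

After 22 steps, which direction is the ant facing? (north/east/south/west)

north

k=0  ::::::
::::::
::::::
:::^::
::::::
::::::
::::::
k=1  ::::::
::::::
::::::
:::Z>:
::::::
::::::
::::::
k=2  ::::::
::::::
::::::
:::ZZ:
::::v:
::::::
::::::
k=3  ::::::
::::::
::::::
:::ZZ:
:::<Z:
::::::
::::::
k=4  ::::::
::::::
::::::
:::^Z:
:::ZZ:
::::::
::::::
k=5  ::::::
::::::
::::::
::<:Z:
:::ZZ:
::::::
::::::
k=6  ::::::
::::::
::^:::
::Z:Z:
:::ZZ:
::::::
::::::
k=7  ::::::
::::::
::Z>::
::Z:Z:
:::ZZ:
::::::
::::::
k=8  ::::::
::::::
::ZZ::
::ZvZ:
:::ZZ:
::::::
::::::
k=9  ::::::
::::::
::ZZ::
::<ZZ:
:::ZZ:
::::::
::::::
k=10  ::::::
::::::
::ZZ::
:::ZZ:
::vZZ:
::::::
::::::
k=11  ::::::
::::::
::ZZ::
:::ZZ:
:<ZZZ:
::::::
::::::
k=12  ::::::
::::::
::ZZ::
:^:ZZ:
:ZZZZ:
::::::
::::::
k=13  ::::::
::::::
::ZZ::
:Z>ZZ:
:ZZZZ:
::::::
::::::
k=14  ::::::
::::::
::ZZ::
:ZZZZ:
:ZvZZ:
::::::
::::::
k=15  ::::::
::::::
::ZZ::
:ZZZZ:
:Z:>Z:
::::::
::::::
k=16  ::::::
::::::
::ZZ::
:ZZ^Z:
:Z::Z:
::::::
::::::
k=17  ::::::
::::::
::ZZ::
:Z<:Z:
:Z::Z:
::::::
::::::
k=18  ::::::
::::::
::ZZ::
:Z::Z:
:Zv:Z:
::::::
::::::
k=19  ::::::
::::::
::ZZ::
:Z::Z:
:<Z:Z:
::::::
::::::
k=20  ::::::
::::::
::ZZ::
:Z::Z:
::Z:Z:
:v::::
::::::
k=21  ::::::
::::::
::ZZ::
:Z::Z:
::Z:Z:
<Z::::
::::::
k=22  ::::::
::::::
::ZZ::
:Z::Z:
^:Z:Z:
ZZ::::
::::::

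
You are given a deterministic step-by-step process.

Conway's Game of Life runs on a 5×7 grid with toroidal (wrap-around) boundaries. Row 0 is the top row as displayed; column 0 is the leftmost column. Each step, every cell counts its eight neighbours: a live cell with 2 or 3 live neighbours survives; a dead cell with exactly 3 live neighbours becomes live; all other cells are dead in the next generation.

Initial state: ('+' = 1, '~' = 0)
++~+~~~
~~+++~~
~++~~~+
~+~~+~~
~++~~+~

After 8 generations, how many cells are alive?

9

k=0  ++~+~~~
~~+++~~
~++~~~+
~+~~+~~
~++~~+~
k=1  +~~~~~~
~~~~+~~
++~~++~
~~~+~+~
~~~++~~
k=2  ~~~++~~
++~~+++
~~~+~++
~~++~++
~~~++~~
k=3  +~+~~~+
+~+~~~~
~+~+~~~
~~+~~~+
~~~~~~~
k=4  +~~~~~+
+~++~~+
++~+~~~
~~+~~~~
++~~~~+
k=5  ~~+~~+~
~~++~~~
+~~+~~+
~~+~~~+
~+~~~~+
k=6  ~+++~~~
~++++~+
++~+~~+
~++~~++
+++~~++
k=7  ~~~~~~~
~~~~+++
~~~~~~~
~~~++~~
~~~~++~
k=8  ~~~~~~+
~~~~~+~
~~~+~~~
~~~+++~
~~~+++~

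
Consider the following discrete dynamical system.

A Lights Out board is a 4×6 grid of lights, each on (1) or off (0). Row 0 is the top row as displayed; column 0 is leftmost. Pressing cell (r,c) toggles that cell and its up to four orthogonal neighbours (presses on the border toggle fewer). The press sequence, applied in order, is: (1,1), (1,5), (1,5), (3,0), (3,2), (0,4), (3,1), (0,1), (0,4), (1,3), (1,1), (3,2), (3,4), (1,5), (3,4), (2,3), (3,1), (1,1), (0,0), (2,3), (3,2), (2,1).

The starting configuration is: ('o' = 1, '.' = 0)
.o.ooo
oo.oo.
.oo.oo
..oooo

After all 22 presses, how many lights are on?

gen 0: .o.ooo
oo.oo.
.oo.oo
..oooo
gen 1: ...ooo
..ooo.
..o.oo
..oooo
gen 2: ...oo.
..oo.o
..o.o.
..oooo
gen 3: ...ooo
..ooo.
..o.oo
..oooo
gen 4: ...ooo
..ooo.
o.o.oo
oooooo
gen 5: ...ooo
..ooo.
o...oo
o...oo
gen 6: ......
..oo..
o...oo
o...oo
gen 7: ......
..oo..
oo..oo
.oo.oo
gen 8: ooo...
.ooo..
oo..oo
.oo.oo
gen 9: oooooo
.oooo.
oo..oo
.oo.oo
gen 10: ooo.oo
.o....
oo.ooo
.oo.oo
gen 11: o.o.oo
o.o...
o..ooo
.oo.oo
gen 12: o.o.oo
o.o...
o.oooo
...ooo
gen 13: o.o.oo
o.o...
o.oo.o
......
gen 14: o.o.o.
o.o.oo
o.oo..
......
gen 15: o.o.o.
o.o.oo
o.ooo.
...ooo
gen 16: o.o.o.
o.oooo
o.....
....oo
gen 17: o.o.o.
o.oooo
oo....
ooo.oo
gen 18: ooo.o.
.o.ooo
o.....
ooo.oo
gen 19: ..o.o.
oo.ooo
o.....
ooo.oo
gen 20: ..o.o.
oo..oo
o.ooo.
oooooo
gen 21: ..o.o.
oo..oo
o..oo.
o...oo
gen 22: ..o.o.
o...oo
.oooo.
oo..oo

13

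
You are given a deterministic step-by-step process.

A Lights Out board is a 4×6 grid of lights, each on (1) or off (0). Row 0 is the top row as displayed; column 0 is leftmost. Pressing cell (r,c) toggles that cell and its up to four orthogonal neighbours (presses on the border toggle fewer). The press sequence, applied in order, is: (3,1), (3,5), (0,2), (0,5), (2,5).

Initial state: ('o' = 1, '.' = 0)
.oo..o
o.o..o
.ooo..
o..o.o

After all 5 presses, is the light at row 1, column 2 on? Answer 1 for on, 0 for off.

t=0: .oo..o
o.o..o
.ooo..
o..o.o
t=1: .oo..o
o.o..o
..oo..
.ooo.o
t=2: .oo..o
o.o..o
..oo.o
.oooo.
t=3: ...o.o
o....o
..oo.o
.oooo.
t=4: ...oo.
o.....
..oo.o
.oooo.
t=5: ...oo.
o....o
..ooo.
.ooooo

0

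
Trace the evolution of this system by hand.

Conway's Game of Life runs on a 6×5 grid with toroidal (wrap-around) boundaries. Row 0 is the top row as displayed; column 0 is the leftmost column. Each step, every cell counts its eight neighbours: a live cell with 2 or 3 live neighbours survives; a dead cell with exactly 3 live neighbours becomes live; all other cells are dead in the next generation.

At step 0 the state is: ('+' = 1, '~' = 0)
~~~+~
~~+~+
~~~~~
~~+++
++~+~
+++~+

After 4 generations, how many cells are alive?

30

step 0: ~~~+~
~~+~+
~~~~~
~~+++
++~+~
+++~+
step 1: ~~~~~
~~~+~
~~+~+
+++++
~~~~~
~~~~~
step 2: ~~~~~
~~~+~
~~~~~
+++~+
+++++
~~~~~
step 3: ~~~~~
~~~~~
+++++
~~~~~
~~~~~
+++++
step 4: +++++
+++++
+++++
+++++
+++++
+++++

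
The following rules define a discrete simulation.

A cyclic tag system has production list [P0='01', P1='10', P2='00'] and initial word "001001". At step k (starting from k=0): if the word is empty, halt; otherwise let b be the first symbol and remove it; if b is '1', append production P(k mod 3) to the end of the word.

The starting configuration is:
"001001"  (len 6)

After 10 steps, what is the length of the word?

0) "001001"  (len 6)
1) "01001"  (len 5)
2) "1001"  (len 4)
3) "00100"  (len 5)
4) "0100"  (len 4)
5) "100"  (len 3)
6) "0000"  (len 4)
7) "000"  (len 3)
8) "00"  (len 2)
9) "0"  (len 1)
10) (halted — word empty)

0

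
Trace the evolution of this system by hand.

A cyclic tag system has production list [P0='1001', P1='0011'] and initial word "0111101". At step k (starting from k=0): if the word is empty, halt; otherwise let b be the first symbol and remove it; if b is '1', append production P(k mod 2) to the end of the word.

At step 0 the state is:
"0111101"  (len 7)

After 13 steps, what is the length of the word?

26

[0] "0111101"  (len 7)
[1] "111101"  (len 6)
[2] "111010011"  (len 9)
[3] "110100111001"  (len 12)
[4] "101001110010011"  (len 15)
[5] "010011100100111001"  (len 18)
[6] "10011100100111001"  (len 17)
[7] "00111001001110011001"  (len 20)
[8] "0111001001110011001"  (len 19)
[9] "111001001110011001"  (len 18)
[10] "110010011100110010011"  (len 21)
[11] "100100111001100100111001"  (len 24)
[12] "001001110011001001110010011"  (len 27)
[13] "01001110011001001110010011"  (len 26)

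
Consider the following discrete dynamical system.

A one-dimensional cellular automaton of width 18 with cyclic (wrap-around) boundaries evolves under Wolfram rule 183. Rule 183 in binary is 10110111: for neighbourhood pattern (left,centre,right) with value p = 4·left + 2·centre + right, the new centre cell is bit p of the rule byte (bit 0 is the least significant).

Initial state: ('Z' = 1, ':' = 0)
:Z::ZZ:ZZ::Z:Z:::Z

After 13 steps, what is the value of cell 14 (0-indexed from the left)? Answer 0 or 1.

0

0) :Z::ZZ:ZZ::Z:Z:::Z
1) ZZZZ::Z::ZZZZZZZZZ
2) ZZZ:ZZZZZ:ZZZZZZZZ
3) ZZ:Z:ZZZ:Z:ZZZZZZZ
4) Z:ZZZ:Z:ZZZ:ZZZZZZ
5) :Z:Z:ZZZ:Z:Z:ZZZZZ
6) ZZZZZ:Z:ZZZZZ:ZZZ:
7) :ZZZ:ZZZ:ZZZ:Z:Z:Z
8) Z:Z:Z:Z:Z:Z:ZZZZZZ
9) :ZZZZZZZZZZZ:ZZZZZ
10) Z:ZZZZZZZZZ:Z:ZZZ:
11) ZZ:ZZZZZZZ:ZZZ:Z:Z
12) Z:Z:ZZZZZ:Z:Z:ZZZ:
13) ZZZZ:ZZZ:ZZZZZ:Z:Z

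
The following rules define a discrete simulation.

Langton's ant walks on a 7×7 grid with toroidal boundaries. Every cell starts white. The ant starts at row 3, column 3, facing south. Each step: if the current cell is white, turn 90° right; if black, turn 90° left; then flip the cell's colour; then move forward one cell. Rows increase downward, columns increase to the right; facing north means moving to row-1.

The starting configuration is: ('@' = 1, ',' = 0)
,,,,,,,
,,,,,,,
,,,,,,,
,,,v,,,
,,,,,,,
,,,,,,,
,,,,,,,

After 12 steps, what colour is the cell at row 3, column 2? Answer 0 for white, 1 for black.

1

gen 0: ,,,,,,,
,,,,,,,
,,,,,,,
,,,v,,,
,,,,,,,
,,,,,,,
,,,,,,,
gen 1: ,,,,,,,
,,,,,,,
,,,,,,,
,,<@,,,
,,,,,,,
,,,,,,,
,,,,,,,
gen 2: ,,,,,,,
,,,,,,,
,,^,,,,
,,@@,,,
,,,,,,,
,,,,,,,
,,,,,,,
gen 3: ,,,,,,,
,,,,,,,
,,@>,,,
,,@@,,,
,,,,,,,
,,,,,,,
,,,,,,,
gen 4: ,,,,,,,
,,,,,,,
,,@@,,,
,,@v,,,
,,,,,,,
,,,,,,,
,,,,,,,
gen 5: ,,,,,,,
,,,,,,,
,,@@,,,
,,@,>,,
,,,,,,,
,,,,,,,
,,,,,,,
gen 6: ,,,,,,,
,,,,,,,
,,@@,,,
,,@,@,,
,,,,v,,
,,,,,,,
,,,,,,,
gen 7: ,,,,,,,
,,,,,,,
,,@@,,,
,,@,@,,
,,,<@,,
,,,,,,,
,,,,,,,
gen 8: ,,,,,,,
,,,,,,,
,,@@,,,
,,@^@,,
,,,@@,,
,,,,,,,
,,,,,,,
gen 9: ,,,,,,,
,,,,,,,
,,@@,,,
,,@@>,,
,,,@@,,
,,,,,,,
,,,,,,,
gen 10: ,,,,,,,
,,,,,,,
,,@@^,,
,,@@,,,
,,,@@,,
,,,,,,,
,,,,,,,
gen 11: ,,,,,,,
,,,,,,,
,,@@@>,
,,@@,,,
,,,@@,,
,,,,,,,
,,,,,,,
gen 12: ,,,,,,,
,,,,,,,
,,@@@@,
,,@@,v,
,,,@@,,
,,,,,,,
,,,,,,,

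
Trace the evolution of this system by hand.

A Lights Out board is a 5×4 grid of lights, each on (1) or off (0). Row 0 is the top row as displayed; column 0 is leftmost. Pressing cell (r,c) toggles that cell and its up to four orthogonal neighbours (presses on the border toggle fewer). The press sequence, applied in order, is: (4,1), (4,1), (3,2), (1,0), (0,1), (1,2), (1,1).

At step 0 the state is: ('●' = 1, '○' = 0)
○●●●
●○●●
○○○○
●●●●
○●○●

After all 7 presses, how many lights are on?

11

step 0: ○●●●
●○●●
○○○○
●●●●
○●○●
step 1: ○●●●
●○●●
○○○○
●○●●
●○●●
step 2: ○●●●
●○●●
○○○○
●●●●
○●○●
step 3: ○●●●
●○●●
○○●○
●○○○
○●●●
step 4: ●●●●
○●●●
●○●○
●○○○
○●●●
step 5: ○○○●
○○●●
●○●○
●○○○
○●●●
step 6: ○○●●
○●○○
●○○○
●○○○
○●●●
step 7: ○●●●
●○●○
●●○○
●○○○
○●●●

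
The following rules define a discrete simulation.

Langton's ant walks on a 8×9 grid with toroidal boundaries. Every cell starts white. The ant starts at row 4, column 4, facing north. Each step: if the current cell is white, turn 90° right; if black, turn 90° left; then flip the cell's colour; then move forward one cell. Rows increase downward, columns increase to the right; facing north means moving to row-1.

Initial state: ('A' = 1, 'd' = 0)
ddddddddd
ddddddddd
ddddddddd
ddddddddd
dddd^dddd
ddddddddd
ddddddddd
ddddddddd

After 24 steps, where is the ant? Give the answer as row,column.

6,2

step 0: ddddddddd
ddddddddd
ddddddddd
ddddddddd
dddd^dddd
ddddddddd
ddddddddd
ddddddddd
step 1: ddddddddd
ddddddddd
ddddddddd
ddddddddd
ddddA>ddd
ddddddddd
ddddddddd
ddddddddd
step 2: ddddddddd
ddddddddd
ddddddddd
ddddddddd
ddddAAddd
dddddvddd
ddddddddd
ddddddddd
step 3: ddddddddd
ddddddddd
ddddddddd
ddddddddd
ddddAAddd
dddd<Addd
ddddddddd
ddddddddd
step 4: ddddddddd
ddddddddd
ddddddddd
ddddddddd
dddd^Addd
ddddAAddd
ddddddddd
ddddddddd
step 5: ddddddddd
ddddddddd
ddddddddd
ddddddddd
ddd<dAddd
ddddAAddd
ddddddddd
ddddddddd
step 6: ddddddddd
ddddddddd
ddddddddd
ddd^ddddd
dddAdAddd
ddddAAddd
ddddddddd
ddddddddd
step 7: ddddddddd
ddddddddd
ddddddddd
dddA>dddd
dddAdAddd
ddddAAddd
ddddddddd
ddddddddd
step 8: ddddddddd
ddddddddd
ddddddddd
dddAAdddd
dddAvAddd
ddddAAddd
ddddddddd
ddddddddd
step 9: ddddddddd
ddddddddd
ddddddddd
dddAAdddd
ddd<AAddd
ddddAAddd
ddddddddd
ddddddddd
step 10: ddddddddd
ddddddddd
ddddddddd
dddAAdddd
ddddAAddd
dddvAAddd
ddddddddd
ddddddddd
step 11: ddddddddd
ddddddddd
ddddddddd
dddAAdddd
ddddAAddd
dd<AAAddd
ddddddddd
ddddddddd
step 12: ddddddddd
ddddddddd
ddddddddd
dddAAdddd
dd^dAAddd
ddAAAAddd
ddddddddd
ddddddddd
step 13: ddddddddd
ddddddddd
ddddddddd
dddAAdddd
ddA>AAddd
ddAAAAddd
ddddddddd
ddddddddd
step 14: ddddddddd
ddddddddd
ddddddddd
dddAAdddd
ddAAAAddd
ddAvAAddd
ddddddddd
ddddddddd
step 15: ddddddddd
ddddddddd
ddddddddd
dddAAdddd
ddAAAAddd
ddAd>Addd
ddddddddd
ddddddddd
step 16: ddddddddd
ddddddddd
ddddddddd
dddAAdddd
ddAA^Addd
ddAddAddd
ddddddddd
ddddddddd
step 17: ddddddddd
ddddddddd
ddddddddd
dddAAdddd
ddA<dAddd
ddAddAddd
ddddddddd
ddddddddd
step 18: ddddddddd
ddddddddd
ddddddddd
dddAAdddd
ddAddAddd
ddAvdAddd
ddddddddd
ddddddddd
step 19: ddddddddd
ddddddddd
ddddddddd
dddAAdddd
ddAddAddd
dd<AdAddd
ddddddddd
ddddddddd
step 20: ddddddddd
ddddddddd
ddddddddd
dddAAdddd
ddAddAddd
dddAdAddd
ddvdddddd
ddddddddd
step 21: ddddddddd
ddddddddd
ddddddddd
dddAAdddd
ddAddAddd
dddAdAddd
d<Adddddd
ddddddddd
step 22: ddddddddd
ddddddddd
ddddddddd
dddAAdddd
ddAddAddd
d^dAdAddd
dAAdddddd
ddddddddd
step 23: ddddddddd
ddddddddd
ddddddddd
dddAAdddd
ddAddAddd
dA>AdAddd
dAAdddddd
ddddddddd
step 24: ddddddddd
ddddddddd
ddddddddd
dddAAdddd
ddAddAddd
dAAAdAddd
dAvdddddd
ddddddddd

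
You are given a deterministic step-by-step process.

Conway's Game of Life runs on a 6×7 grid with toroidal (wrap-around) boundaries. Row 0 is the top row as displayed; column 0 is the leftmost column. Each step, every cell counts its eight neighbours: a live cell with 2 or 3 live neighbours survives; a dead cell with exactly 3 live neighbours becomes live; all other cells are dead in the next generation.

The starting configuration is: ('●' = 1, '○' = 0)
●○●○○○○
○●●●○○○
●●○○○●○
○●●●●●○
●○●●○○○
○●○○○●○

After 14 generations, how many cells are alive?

step 0: ●○●○○○○
○●●●○○○
●●○○○●○
○●●●●●○
●○●●○○○
○●○○○●○
step 1: ●○○●○○○
○○○●○○●
●○○○○●●
○○○○○●○
●○○○○●●
●○○●○○●
step 2: ●○●●●○○
○○○○●●○
●○○○●●○
○○○○●○○
●○○○●●○
○●○○●●○
step 3: ○●●○○○●
○●○○○○○
○○○●○○●
○○○●○○○
○○○●○○●
●●●○○○○
step 4: ○○○○○○○
○●○○○○○
○○●○○○○
○○●●●○○
●●○●○○○
○○○●○○●
step 5: ○○○○○○○
○○○○○○○
○●●○○○○
○○○○●○○
●●○○○○○
●○●○○○○
step 6: ○○○○○○○
○○○○○○○
○○○○○○○
●○●○○○○
●●○○○○○
●○○○○○○
step 7: ○○○○○○○
○○○○○○○
○○○○○○○
●○○○○○○
●○○○○○●
●●○○○○○
step 8: ○○○○○○○
○○○○○○○
○○○○○○○
●○○○○○●
○○○○○○●
●●○○○○●
step 9: ●○○○○○○
○○○○○○○
○○○○○○○
●○○○○○●
○●○○○●○
●○○○○○●
step 10: ●○○○○○●
○○○○○○○
○○○○○○○
●○○○○○●
○●○○○●○
●●○○○○●
step 11: ○●○○○○●
○○○○○○○
○○○○○○○
●○○○○○●
○●○○○●○
○●○○○●○
step 12: ●○○○○○○
○○○○○○○
○○○○○○○
●○○○○○●
○●○○○●○
○●●○○●●
step 13: ●●○○○○●
○○○○○○○
○○○○○○○
●○○○○○●
○●●○○●○
○●●○○●●
step 14: ○●●○○●●
●○○○○○○
○○○○○○○
●●○○○○●
○○●○○●○
○○○○○●○

11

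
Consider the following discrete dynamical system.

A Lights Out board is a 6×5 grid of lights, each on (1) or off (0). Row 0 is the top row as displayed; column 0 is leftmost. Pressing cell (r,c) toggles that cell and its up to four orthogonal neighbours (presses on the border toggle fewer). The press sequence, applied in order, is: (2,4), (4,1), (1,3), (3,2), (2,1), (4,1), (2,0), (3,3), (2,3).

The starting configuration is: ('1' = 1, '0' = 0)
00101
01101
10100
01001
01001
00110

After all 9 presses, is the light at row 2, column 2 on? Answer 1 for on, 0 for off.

0

k=0  00101
01101
10100
01001
01001
00110
k=1  00101
01100
10111
01000
01001
00110
k=2  00101
01100
10111
00000
10101
01110
k=3  00111
01011
10101
00000
10101
01110
k=4  00111
01011
10001
01110
10001
01110
k=5  00111
00011
01101
00110
10001
01110
k=6  00111
00011
01101
01110
01101
00110
k=7  00111
10011
10101
11110
01101
00110
k=8  00111
10011
10111
11001
01111
00110
k=9  00111
10001
10000
11011
01111
00110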